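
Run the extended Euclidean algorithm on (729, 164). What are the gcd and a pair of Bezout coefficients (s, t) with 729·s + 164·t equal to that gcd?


Euclidean algorithm on (729, 164) — divide until remainder is 0:
  729 = 4 · 164 + 73
  164 = 2 · 73 + 18
  73 = 4 · 18 + 1
  18 = 18 · 1 + 0
gcd(729, 164) = 1.
Track Bezout coefficients alongside the remainders: start with r₀ = 729 = a·1 + b·0 (s = 1, t = 0) and r₁ = 164 = a·0 + b·1 (s = 0, t = 1); each new remainder r_{k+1} = r_{k-1} − q_k·r_k inherits s_{k+1} = s_{k-1} − q_k·s_k, t_{k+1} = t_{k-1} − q_k·t_k, so r_k = a·s_k + b·t_k at every step:
  q = 4: r = 73, s = 1 − 4·0 = 1, t = 0 − 4·1 = -4  (check: 729·1 + 164·(-4) = 73)
  q = 2: r = 18, s = 0 − 2·1 = -2, t = 1 − 2·(-4) = 9  (check: 729·(-2) + 164·9 = 18)
  q = 4: r = 1, s = 1 − 4·(-2) = 9, t = -4 − 4·9 = -40  (check: 729·9 + 164·(-40) = 1)
The row with r = 1 (the gcd) gives the Bezout coefficients s = 9, t = -40.
Result: 729 · (9) + 164 · (-40) = 1.

gcd(729, 164) = 1; s = 9, t = -40 (check: 729·9 + 164·(-40) = 1).


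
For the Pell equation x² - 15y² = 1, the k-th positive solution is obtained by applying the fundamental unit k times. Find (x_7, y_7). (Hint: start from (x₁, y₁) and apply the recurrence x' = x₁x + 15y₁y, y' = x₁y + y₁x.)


Step 1: Find the fundamental solution (x₁, y₁) of x² - 15y² = 1.
  Expand √15 as a continued fraction. a₀ = ⌊√15⌋ = 3; iterate m_{k+1} = d_k·a_k − m_k, d_{k+1} = (15 − m_{k+1}²)/d_k, a_{k+1} = ⌊(a₀ + m_{k+1})/d_{k+1}⌋ (starting m₀ = 0, d₀ = 1), with convergents p_k = a_k·p_{k-1} + p_{k-2}, q_k = a_k·q_{k-1} + q_{k-2} (p₋₁ = 1, q₋₁ = 0):
  k = 0: a₀ = 3; p₀/q₀ = 3/1; p₀² − 15·q₀² = 9 − 15 = -6.
  k = 1: m = 3, d = 6, a = ⌊(3 + 3)/6⌋ = 1; p/q = (1·3 + 1)/(1·1 + 0) = 4/1; p² − 15·q² = 16 − 15 = 1.
  The first convergent with p² − 15·q² = 1 gives the fundamental solution (x₁, y₁) = (4, 1).
Step 2: Apply the recurrence (x_{n+1}, y_{n+1}) = (x₁x_n + 15y₁y_n, x₁y_n + y₁x_n) repeatedly.
  From (x_1, y_1) = (4, 1): x_2 = 4·4 + 15·1·1 = 31; y_2 = 4·1 + 1·4 = 8.
  From (x_2, y_2) = (31, 8): x_3 = 4·31 + 15·1·8 = 244; y_3 = 4·8 + 1·31 = 63.
  From (x_3, y_3) = (244, 63): x_4 = 4·244 + 15·1·63 = 1921; y_4 = 4·63 + 1·244 = 496.
  From (x_4, y_4) = (1921, 496): x_5 = 4·1921 + 15·1·496 = 15124; y_5 = 4·496 + 1·1921 = 3905.
  From (x_5, y_5) = (15124, 3905): x_6 = 4·15124 + 15·1·3905 = 119071; y_6 = 4·3905 + 1·15124 = 30744.
  From (x_6, y_6) = (119071, 30744): x_7 = 4·119071 + 15·1·30744 = 937444; y_7 = 4·30744 + 1·119071 = 242047.
Step 3: Verify x_7² - 15·y_7² = 878801253136 - 878801253135 = 1 (should be 1). ✓

(x_1, y_1) = (4, 1); (x_7, y_7) = (937444, 242047).


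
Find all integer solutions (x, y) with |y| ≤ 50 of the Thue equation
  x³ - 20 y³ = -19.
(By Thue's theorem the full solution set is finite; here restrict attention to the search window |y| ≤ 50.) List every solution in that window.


The equation is x³ - 20y³ = -19. For fixed y, x³ = 20·y³ − 19, so a solution requires the RHS to be a perfect cube.
Strategy: iterate y from -50 to 50, compute RHS = 20·y³ − 19, and check whether it is a (positive or negative) perfect cube.
Check small values of y:
  y = 0: RHS = -19 is not a perfect cube.
  y = 1: RHS = 1 = (1)³ ⇒ x = 1 works.
  y = -1: RHS = -39 is not a perfect cube.
  y = 2: RHS = 141 is not a perfect cube.
  y = -2: RHS = -179 is not a perfect cube.
  y = 3: RHS = 521 is not a perfect cube.
  y = -3: RHS = -559 is not a perfect cube.
Continuing the search up to |y| = 50 finds no further solutions beyond those listed.
Collected solutions: (1, 1).

Solutions (with |y| ≤ 50): (1, 1).


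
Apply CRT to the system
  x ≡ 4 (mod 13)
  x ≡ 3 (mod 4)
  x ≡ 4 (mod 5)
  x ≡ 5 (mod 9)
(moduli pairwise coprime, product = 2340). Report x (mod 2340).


Product of moduli M = 13 · 4 · 5 · 9 = 2340.
Merge one congruence at a time:
  Start: x ≡ 4 (mod 13).
  Combine with x ≡ 3 (mod 4); new modulus lcm = 52.
    Write x = 4 + 13·t and substitute into x ≡ 3 (mod 4): 13·t ≡ 3 − 4 = -1 (mod 4).
    Reduce coefficients mod 4: 1·t ≡ 3 (mod 4).
    So t ≡ 3 (mod 4).
    Then x = 4 + 13·3 = 43, valid modulo lcm(13, 4) = 52: x ≡ 43 (mod 52).
  Combine with x ≡ 4 (mod 5); new modulus lcm = 260.
    Write x = 43 + 52·t and substitute into x ≡ 4 (mod 5): 52·t ≡ 4 − 43 = -39 (mod 5).
    Reduce coefficients mod 5: 2·t ≡ 1 (mod 5).
    The inverse of 2 mod 5 is 3 (since 2·3 = 6 = 1·5 + 1), so t ≡ 3·1 = 3 ≡ 3 (mod 5).
    Then x = 43 + 52·3 = 199, valid modulo lcm(52, 5) = 260: x ≡ 199 (mod 260).
  Combine with x ≡ 5 (mod 9); new modulus lcm = 2340.
    Write x = 199 + 260·t and substitute into x ≡ 5 (mod 9): 260·t ≡ 5 − 199 = -194 (mod 9).
    Reduce coefficients mod 9: 8·t ≡ 4 (mod 9).
    The inverse of 8 mod 9 is 8 (since 8·8 = 64 = 7·9 + 1), so t ≡ 8·4 = 32 ≡ 5 (mod 9).
    Then x = 199 + 260·5 = 1499, valid modulo lcm(260, 9) = 2340: x ≡ 1499 (mod 2340).
Verify against each original: 1499 mod 13 = 4, 1499 mod 4 = 3, 1499 mod 5 = 4, 1499 mod 9 = 5.

x ≡ 1499 (mod 2340).


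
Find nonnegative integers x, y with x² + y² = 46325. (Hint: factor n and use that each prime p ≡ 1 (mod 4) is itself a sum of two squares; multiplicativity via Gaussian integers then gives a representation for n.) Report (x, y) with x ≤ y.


Step 1: Factor n = 46325 = 5^2 · 17 · 109.
Step 2: Check the mod-4 condition on each prime factor: 5 ≡ 1 (mod 4), exponent 2; 17 ≡ 1 (mod 4), exponent 1; 109 ≡ 1 (mod 4), exponent 1.
All primes ≡ 3 (mod 4) appear to even exponent (or don't appear), so by the two-squares theorem n IS expressible as a sum of two squares.
Step 3: Build a representation. Group n = k² · m with k = 5 and m = 17 · 109 = 1853 (a product of primes ≡ 1 (mod 4)); a representation of m scales to one of n via (k·x)² + (k·y)² = k²(x² + y²). Each prime p ≡ 1 (mod 4) is itself a sum of two squares; find a² by testing p − a² for a perfect square:
  17: 17 − 1² = 16 = 4² ⇒ 17 = 1² + 4².
  109: 109 − 1² = 108, 109 − 2² = 105, 109 − 3² = 100 = 10² ⇒ 109 = 3² + 10².
  Combine using the Brahmagupta–Fibonacci identity (a² + b²)(c² + d²) = (ac − bd)² + (ad + bc)² = (ac + bd)² + (ad − bc)²:
  17 · 109 = 1853: from (1² + 4²)(3² + 10²), take (1·3 − 4·10, 1·10 + 4·3) = (3 − 40, 10 + 12) = (-37, 22); dropping signs (only squares matter) gives (37, 22); check 37² + 22² = 1369 + 484 = 1853 ✓.
  Scale by k = 5: (5·37, 5·22) = (185, 110).
Step 4: Order so x ≤ y and verify: 110² + 185² = 12100 + 34225 = 46325 = n. ✓

n = 46325 = 110² + 185² (one valid representation with x ≤ y).


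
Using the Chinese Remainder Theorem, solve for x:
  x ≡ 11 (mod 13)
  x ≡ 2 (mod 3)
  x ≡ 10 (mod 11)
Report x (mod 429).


Moduli 13, 3, 11 are pairwise coprime; by CRT there is a unique solution modulo M = 13 · 3 · 11 = 429.
Solve pairwise, accumulating the modulus:
  Start with x ≡ 11 (mod 13).
  Combine with x ≡ 2 (mod 3): since gcd(13, 3) = 1, we get a unique residue mod 39.
    Write x = 11 + 13·t and substitute into x ≡ 2 (mod 3): 13·t ≡ 2 − 11 = -9 (mod 3).
    Reduce coefficients mod 3: 1·t ≡ 0 (mod 3).
    So t ≡ 0 (mod 3).
    Then x = 11 + 13·0 = 11, valid modulo lcm(13, 3) = 39: x ≡ 11 (mod 39).
  Combine with x ≡ 10 (mod 11): since gcd(39, 11) = 1, we get a unique residue mod 429.
    Write x = 11 + 39·t and substitute into x ≡ 10 (mod 11): 39·t ≡ 10 − 11 = -1 (mod 11).
    Reduce coefficients mod 11: 6·t ≡ 10 (mod 11).
    The inverse of 6 mod 11 is 2 (since 6·2 = 12 = 1·11 + 1), so t ≡ 2·10 = 20 ≡ 9 (mod 11).
    Then x = 11 + 39·9 = 362, valid modulo lcm(39, 11) = 429: x ≡ 362 (mod 429).
Verify: 362 mod 13 = 11 ✓, 362 mod 3 = 2 ✓, 362 mod 11 = 10 ✓.

x ≡ 362 (mod 429).


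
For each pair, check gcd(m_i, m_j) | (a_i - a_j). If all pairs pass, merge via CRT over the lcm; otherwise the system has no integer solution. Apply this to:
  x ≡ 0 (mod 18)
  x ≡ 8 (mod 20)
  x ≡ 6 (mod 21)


Moduli 18, 20, 21 are not pairwise coprime, so CRT works modulo lcm(m_i) when all pairwise compatibility conditions hold.
Pairwise compatibility: gcd(m_i, m_j) must divide a_i - a_j for every pair.
Merge one congruence at a time:
  Start: x ≡ 0 (mod 18).
  Combine with x ≡ 8 (mod 20): gcd(18, 20) = 2; 8 - 0 = 8, which IS divisible by 2, so compatible.
    Write x = 0 + 18·t and substitute into x ≡ 8 (mod 20): 18·t ≡ 8 − 0 = 8 (mod 20).
    Divide the congruence (and modulus) by g = 2: 9·t ≡ 4 (mod 10).
    The inverse of 9 mod 10 is 9 (since 9·9 = 81 = 8·10 + 1), so t ≡ 9·4 = 36 ≡ 6 (mod 10).
    Then x = 0 + 18·6 = 108, valid modulo lcm(18, 20) = 180: x ≡ 108 (mod 180).
  Combine with x ≡ 6 (mod 21): gcd(180, 21) = 3; 6 - 108 = -102, which IS divisible by 3, so compatible.
    Write x = 108 + 180·t and substitute into x ≡ 6 (mod 21): 180·t ≡ 6 − 108 = -102 (mod 21).
    Divide the congruence (and modulus) by g = 3: 60·t ≡ -34 (mod 7).
    Reduce coefficients mod 7: 4·t ≡ 1 (mod 7).
    The inverse of 4 mod 7 is 2 (since 4·2 = 8 = 1·7 + 1), so t ≡ 2·1 = 2 ≡ 2 (mod 7).
    Then x = 108 + 180·2 = 468, valid modulo lcm(180, 21) = 1260: x ≡ 468 (mod 1260).
Verify: 468 mod 18 = 0, 468 mod 20 = 8, 468 mod 21 = 6.

x ≡ 468 (mod 1260).


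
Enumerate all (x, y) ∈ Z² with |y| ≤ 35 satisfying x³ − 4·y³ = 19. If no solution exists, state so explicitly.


The equation is x³ - 4y³ = 19. For fixed y, x³ = 4·y³ + 19, so a solution requires the RHS to be a perfect cube.
Strategy: iterate y from -35 to 35, compute RHS = 4·y³ + 19, and check whether it is a (positive or negative) perfect cube.
Check small values of y:
  y = 0: RHS = 19 is not a perfect cube.
  y = 1: RHS = 23 is not a perfect cube.
  y = -1: RHS = 15 is not a perfect cube.
  y = 2: RHS = 51 is not a perfect cube.
  y = -2: RHS = -13 is not a perfect cube.
  y = 3: RHS = 127 is not a perfect cube.
  y = -3: RHS = -89 is not a perfect cube.
Continuing the search up to |y| = 35 finds no solutions either.
No (x, y) in the scanned range satisfies the equation.

No integer solutions with |y| ≤ 35.


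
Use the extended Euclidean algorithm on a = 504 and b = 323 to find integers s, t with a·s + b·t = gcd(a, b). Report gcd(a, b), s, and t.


Euclidean algorithm on (504, 323) — divide until remainder is 0:
  504 = 1 · 323 + 181
  323 = 1 · 181 + 142
  181 = 1 · 142 + 39
  142 = 3 · 39 + 25
  39 = 1 · 25 + 14
  25 = 1 · 14 + 11
  14 = 1 · 11 + 3
  11 = 3 · 3 + 2
  3 = 1 · 2 + 1
  2 = 2 · 1 + 0
gcd(504, 323) = 1.
Track Bezout coefficients alongside the remainders: start with r₀ = 504 = a·1 + b·0 (s = 1, t = 0) and r₁ = 323 = a·0 + b·1 (s = 0, t = 1); each new remainder r_{k+1} = r_{k-1} − q_k·r_k inherits s_{k+1} = s_{k-1} − q_k·s_k, t_{k+1} = t_{k-1} − q_k·t_k, so r_k = a·s_k + b·t_k at every step:
  q = 1: r = 181, s = 1 − 1·0 = 1, t = 0 − 1·1 = -1  (check: 504·1 + 323·(-1) = 181)
  q = 1: r = 142, s = 0 − 1·1 = -1, t = 1 − 1·(-1) = 2  (check: 504·(-1) + 323·2 = 142)
  q = 1: r = 39, s = 1 − 1·(-1) = 2, t = -1 − 1·2 = -3  (check: 504·2 + 323·(-3) = 39)
  q = 3: r = 25, s = -1 − 3·2 = -7, t = 2 − 3·(-3) = 11  (check: 504·(-7) + 323·11 = 25)
  q = 1: r = 14, s = 2 − 1·(-7) = 9, t = -3 − 1·11 = -14  (check: 504·9 + 323·(-14) = 14)
  q = 1: r = 11, s = -7 − 1·9 = -16, t = 11 − 1·(-14) = 25  (check: 504·(-16) + 323·25 = 11)
  q = 1: r = 3, s = 9 − 1·(-16) = 25, t = -14 − 1·25 = -39  (check: 504·25 + 323·(-39) = 3)
  q = 3: r = 2, s = -16 − 3·25 = -91, t = 25 − 3·(-39) = 142  (check: 504·(-91) + 323·142 = 2)
  q = 1: r = 1, s = 25 − 1·(-91) = 116, t = -39 − 1·142 = -181  (check: 504·116 + 323·(-181) = 1)
The row with r = 1 (the gcd) gives the Bezout coefficients s = 116, t = -181.
Result: 504 · (116) + 323 · (-181) = 1.

gcd(504, 323) = 1; s = 116, t = -181 (check: 504·116 + 323·(-181) = 1).


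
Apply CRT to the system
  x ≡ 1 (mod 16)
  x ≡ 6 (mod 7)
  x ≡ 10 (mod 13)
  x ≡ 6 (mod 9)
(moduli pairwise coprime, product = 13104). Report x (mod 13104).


Product of moduli M = 16 · 7 · 13 · 9 = 13104.
Merge one congruence at a time:
  Start: x ≡ 1 (mod 16).
  Combine with x ≡ 6 (mod 7); new modulus lcm = 112.
    Write x = 1 + 16·t and substitute into x ≡ 6 (mod 7): 16·t ≡ 6 − 1 = 5 (mod 7).
    Reduce coefficients mod 7: 2·t ≡ 5 (mod 7).
    The inverse of 2 mod 7 is 4 (since 2·4 = 8 = 1·7 + 1), so t ≡ 4·5 = 20 ≡ 6 (mod 7).
    Then x = 1 + 16·6 = 97, valid modulo lcm(16, 7) = 112: x ≡ 97 (mod 112).
  Combine with x ≡ 10 (mod 13); new modulus lcm = 1456.
    Write x = 97 + 112·t and substitute into x ≡ 10 (mod 13): 112·t ≡ 10 − 97 = -87 (mod 13).
    Reduce coefficients mod 13: 8·t ≡ 4 (mod 13).
    The inverse of 8 mod 13 is 5 (since 8·5 = 40 = 3·13 + 1), so t ≡ 5·4 = 20 ≡ 7 (mod 13).
    Then x = 97 + 112·7 = 881, valid modulo lcm(112, 13) = 1456: x ≡ 881 (mod 1456).
  Combine with x ≡ 6 (mod 9); new modulus lcm = 13104.
    Write x = 881 + 1456·t and substitute into x ≡ 6 (mod 9): 1456·t ≡ 6 − 881 = -875 (mod 9).
    Reduce coefficients mod 9: 7·t ≡ 7 (mod 9).
    The inverse of 7 mod 9 is 4 (since 7·4 = 28 = 3·9 + 1), so t ≡ 4·7 = 28 ≡ 1 (mod 9).
    Then x = 881 + 1456·1 = 2337, valid modulo lcm(1456, 9) = 13104: x ≡ 2337 (mod 13104).
Verify against each original: 2337 mod 16 = 1, 2337 mod 7 = 6, 2337 mod 13 = 10, 2337 mod 9 = 6.

x ≡ 2337 (mod 13104).


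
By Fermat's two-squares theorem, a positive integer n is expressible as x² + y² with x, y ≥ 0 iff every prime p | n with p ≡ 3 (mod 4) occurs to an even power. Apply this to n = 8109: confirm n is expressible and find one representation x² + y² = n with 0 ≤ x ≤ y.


Step 1: Factor n = 8109 = 3^2 · 17 · 53.
Step 2: Check the mod-4 condition on each prime factor: 3 ≡ 3 (mod 4), exponent 2 (must be even); 17 ≡ 1 (mod 4), exponent 1; 53 ≡ 1 (mod 4), exponent 1.
All primes ≡ 3 (mod 4) appear to even exponent (or don't appear), so by the two-squares theorem n IS expressible as a sum of two squares.
Step 3: Build a representation. Group n = k² · m with k = 3 and m = 17 · 53 = 901 (a product of primes ≡ 1 (mod 4)); a representation of m scales to one of n via (k·x)² + (k·y)² = k²(x² + y²). Each prime p ≡ 1 (mod 4) is itself a sum of two squares; find a² by testing p − a² for a perfect square:
  17: 17 − 1² = 16 = 4² ⇒ 17 = 1² + 4².
  53: 53 − 1² = 52, 53 − 2² = 49 = 7² ⇒ 53 = 2² + 7².
  Combine using the Brahmagupta–Fibonacci identity (a² + b²)(c² + d²) = (ac − bd)² + (ad + bc)² = (ac + bd)² + (ad − bc)²:
  17 · 53 = 901: from (1² + 4²)(2² + 7²), take (1·2 − 4·7, 1·7 + 4·2) = (2 − 28, 7 + 8) = (-26, 15); dropping signs (only squares matter) gives (26, 15); check 26² + 15² = 676 + 225 = 901 ✓.
  Scale by k = 3: (3·26, 3·15) = (78, 45).
Step 4: Order so x ≤ y and verify: 45² + 78² = 2025 + 6084 = 8109 = n. ✓

n = 8109 = 45² + 78² (one valid representation with x ≤ y).


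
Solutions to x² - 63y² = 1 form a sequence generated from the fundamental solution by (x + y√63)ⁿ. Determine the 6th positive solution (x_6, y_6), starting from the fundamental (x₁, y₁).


Step 1: Find the fundamental solution (x₁, y₁) of x² - 63y² = 1.
  Expand √63 as a continued fraction. a₀ = ⌊√63⌋ = 7; iterate m_{k+1} = d_k·a_k − m_k, d_{k+1} = (63 − m_{k+1}²)/d_k, a_{k+1} = ⌊(a₀ + m_{k+1})/d_{k+1}⌋ (starting m₀ = 0, d₀ = 1), with convergents p_k = a_k·p_{k-1} + p_{k-2}, q_k = a_k·q_{k-1} + q_{k-2} (p₋₁ = 1, q₋₁ = 0):
  k = 0: a₀ = 7; p₀/q₀ = 7/1; p₀² − 63·q₀² = 49 − 63 = -14.
  k = 1: m = 7, d = 14, a = ⌊(7 + 7)/14⌋ = 1; p/q = (1·7 + 1)/(1·1 + 0) = 8/1; p² − 63·q² = 64 − 63 = 1.
  The first convergent with p² − 63·q² = 1 gives the fundamental solution (x₁, y₁) = (8, 1).
Step 2: Apply the recurrence (x_{n+1}, y_{n+1}) = (x₁x_n + 63y₁y_n, x₁y_n + y₁x_n) repeatedly.
  From (x_1, y_1) = (8, 1): x_2 = 8·8 + 63·1·1 = 127; y_2 = 8·1 + 1·8 = 16.
  From (x_2, y_2) = (127, 16): x_3 = 8·127 + 63·1·16 = 2024; y_3 = 8·16 + 1·127 = 255.
  From (x_3, y_3) = (2024, 255): x_4 = 8·2024 + 63·1·255 = 32257; y_4 = 8·255 + 1·2024 = 4064.
  From (x_4, y_4) = (32257, 4064): x_5 = 8·32257 + 63·1·4064 = 514088; y_5 = 8·4064 + 1·32257 = 64769.
  From (x_5, y_5) = (514088, 64769): x_6 = 8·514088 + 63·1·64769 = 8193151; y_6 = 8·64769 + 1·514088 = 1032240.
Step 3: Verify x_6² - 63·y_6² = 67127723308801 - 67127723308800 = 1 (should be 1). ✓

(x_1, y_1) = (8, 1); (x_6, y_6) = (8193151, 1032240).


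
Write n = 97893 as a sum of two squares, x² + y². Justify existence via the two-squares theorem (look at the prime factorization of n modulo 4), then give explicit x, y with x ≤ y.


Step 1: Factor n = 97893 = 3^2 · 73 · 149.
Step 2: Check the mod-4 condition on each prime factor: 3 ≡ 3 (mod 4), exponent 2 (must be even); 73 ≡ 1 (mod 4), exponent 1; 149 ≡ 1 (mod 4), exponent 1.
All primes ≡ 3 (mod 4) appear to even exponent (or don't appear), so by the two-squares theorem n IS expressible as a sum of two squares.
Step 3: Build a representation. Group n = k² · m with k = 3 and m = 73 · 149 = 10877 (a product of primes ≡ 1 (mod 4)); a representation of m scales to one of n via (k·x)² + (k·y)² = k²(x² + y²). Each prime p ≡ 1 (mod 4) is itself a sum of two squares; find a² by testing p − a² for a perfect square:
  73: 73 − 1² = 72, 73 − 2² = 69, 73 − 3² = 64 = 8² ⇒ 73 = 3² + 8².
  149: 149 − 1² = 148, 149 − 2² = 145, 149 − 3² = 140, 149 − 4² = 133, 149 − 5² = 124, 149 − 6² = 113, 149 − 7² = 100 = 10² ⇒ 149 = 7² + 10².
  Combine using the Brahmagupta–Fibonacci identity (a² + b²)(c² + d²) = (ac − bd)² + (ad + bc)² = (ac + bd)² + (ad − bc)²:
  73 · 149 = 10877: from (3² + 8²)(7² + 10²), take (3·7 − 8·10, 3·10 + 8·7) = (21 − 80, 30 + 56) = (-59, 86); dropping signs (only squares matter) gives (59, 86); check 59² + 86² = 3481 + 7396 = 10877 ✓.
  Scale by k = 3: (3·59, 3·86) = (177, 258).
Step 4: Order so x ≤ y and verify: 177² + 258² = 31329 + 66564 = 97893 = n. ✓

n = 97893 = 177² + 258² (one valid representation with x ≤ y).


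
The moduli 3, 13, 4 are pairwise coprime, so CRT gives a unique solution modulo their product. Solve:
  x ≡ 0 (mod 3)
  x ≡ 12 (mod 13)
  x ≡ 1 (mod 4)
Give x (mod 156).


Moduli 3, 13, 4 are pairwise coprime; by CRT there is a unique solution modulo M = 3 · 13 · 4 = 156.
Solve pairwise, accumulating the modulus:
  Start with x ≡ 0 (mod 3).
  Combine with x ≡ 12 (mod 13): since gcd(3, 13) = 1, we get a unique residue mod 39.
    Write x = 0 + 3·t and substitute into x ≡ 12 (mod 13): 3·t ≡ 12 − 0 = 12 (mod 13).
    The inverse of 3 mod 13 is 9 (since 3·9 = 27 = 2·13 + 1), so t ≡ 9·12 = 108 ≡ 4 (mod 13).
    Then x = 0 + 3·4 = 12, valid modulo lcm(3, 13) = 39: x ≡ 12 (mod 39).
  Combine with x ≡ 1 (mod 4): since gcd(39, 4) = 1, we get a unique residue mod 156.
    Write x = 12 + 39·t and substitute into x ≡ 1 (mod 4): 39·t ≡ 1 − 12 = -11 (mod 4).
    Reduce coefficients mod 4: 3·t ≡ 1 (mod 4).
    The inverse of 3 mod 4 is 3 (since 3·3 = 9 = 2·4 + 1), so t ≡ 3·1 = 3 ≡ 3 (mod 4).
    Then x = 12 + 39·3 = 129, valid modulo lcm(39, 4) = 156: x ≡ 129 (mod 156).
Verify: 129 mod 3 = 0 ✓, 129 mod 13 = 12 ✓, 129 mod 4 = 1 ✓.

x ≡ 129 (mod 156).


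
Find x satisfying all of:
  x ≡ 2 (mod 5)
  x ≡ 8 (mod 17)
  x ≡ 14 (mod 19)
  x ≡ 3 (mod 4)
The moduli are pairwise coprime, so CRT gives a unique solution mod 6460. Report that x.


Product of moduli M = 5 · 17 · 19 · 4 = 6460.
Merge one congruence at a time:
  Start: x ≡ 2 (mod 5).
  Combine with x ≡ 8 (mod 17); new modulus lcm = 85.
    Write x = 2 + 5·t and substitute into x ≡ 8 (mod 17): 5·t ≡ 8 − 2 = 6 (mod 17).
    The inverse of 5 mod 17 is 7 (since 5·7 = 35 = 2·17 + 1), so t ≡ 7·6 = 42 ≡ 8 (mod 17).
    Then x = 2 + 5·8 = 42, valid modulo lcm(5, 17) = 85: x ≡ 42 (mod 85).
  Combine with x ≡ 14 (mod 19); new modulus lcm = 1615.
    Write x = 42 + 85·t and substitute into x ≡ 14 (mod 19): 85·t ≡ 14 − 42 = -28 (mod 19).
    Reduce coefficients mod 19: 9·t ≡ 10 (mod 19).
    The inverse of 9 mod 19 is 17 (since 9·17 = 153 = 8·19 + 1), so t ≡ 17·10 = 170 ≡ 18 (mod 19).
    Then x = 42 + 85·18 = 1572, valid modulo lcm(85, 19) = 1615: x ≡ 1572 (mod 1615).
  Combine with x ≡ 3 (mod 4); new modulus lcm = 6460.
    Write x = 1572 + 1615·t and substitute into x ≡ 3 (mod 4): 1615·t ≡ 3 − 1572 = -1569 (mod 4).
    Reduce coefficients mod 4: 3·t ≡ 3 (mod 4).
    The inverse of 3 mod 4 is 3 (since 3·3 = 9 = 2·4 + 1), so t ≡ 3·3 = 9 ≡ 1 (mod 4).
    Then x = 1572 + 1615·1 = 3187, valid modulo lcm(1615, 4) = 6460: x ≡ 3187 (mod 6460).
Verify against each original: 3187 mod 5 = 2, 3187 mod 17 = 8, 3187 mod 19 = 14, 3187 mod 4 = 3.

x ≡ 3187 (mod 6460).


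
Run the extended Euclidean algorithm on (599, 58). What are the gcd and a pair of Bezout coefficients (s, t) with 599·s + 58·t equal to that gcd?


Euclidean algorithm on (599, 58) — divide until remainder is 0:
  599 = 10 · 58 + 19
  58 = 3 · 19 + 1
  19 = 19 · 1 + 0
gcd(599, 58) = 1.
Track Bezout coefficients alongside the remainders: start with r₀ = 599 = a·1 + b·0 (s = 1, t = 0) and r₁ = 58 = a·0 + b·1 (s = 0, t = 1); each new remainder r_{k+1} = r_{k-1} − q_k·r_k inherits s_{k+1} = s_{k-1} − q_k·s_k, t_{k+1} = t_{k-1} − q_k·t_k, so r_k = a·s_k + b·t_k at every step:
  q = 10: r = 19, s = 1 − 10·0 = 1, t = 0 − 10·1 = -10  (check: 599·1 + 58·(-10) = 19)
  q = 3: r = 1, s = 0 − 3·1 = -3, t = 1 − 3·(-10) = 31  (check: 599·(-3) + 58·31 = 1)
The row with r = 1 (the gcd) gives the Bezout coefficients s = -3, t = 31.
Result: 599 · (-3) + 58 · (31) = 1.

gcd(599, 58) = 1; s = -3, t = 31 (check: 599·(-3) + 58·31 = 1).


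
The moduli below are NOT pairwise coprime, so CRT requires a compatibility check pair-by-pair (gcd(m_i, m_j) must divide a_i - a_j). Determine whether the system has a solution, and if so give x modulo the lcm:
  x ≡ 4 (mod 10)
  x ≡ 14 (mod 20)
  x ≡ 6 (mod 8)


Moduli 10, 20, 8 are not pairwise coprime, so CRT works modulo lcm(m_i) when all pairwise compatibility conditions hold.
Pairwise compatibility: gcd(m_i, m_j) must divide a_i - a_j for every pair.
Merge one congruence at a time:
  Start: x ≡ 4 (mod 10).
  Combine with x ≡ 14 (mod 20): gcd(10, 20) = 10; 14 - 4 = 10, which IS divisible by 10, so compatible.
    Write x = 4 + 10·t and substitute into x ≡ 14 (mod 20): 10·t ≡ 14 − 4 = 10 (mod 20).
    Divide the congruence (and modulus) by g = 10: 1·t ≡ 1 (mod 2).
    So t ≡ 1 (mod 2).
    Then x = 4 + 10·1 = 14, valid modulo lcm(10, 20) = 20: x ≡ 14 (mod 20).
  Combine with x ≡ 6 (mod 8): gcd(20, 8) = 4; 6 - 14 = -8, which IS divisible by 4, so compatible.
    Write x = 14 + 20·t and substitute into x ≡ 6 (mod 8): 20·t ≡ 6 − 14 = -8 (mod 8).
    Divide the congruence (and modulus) by g = 4: 5·t ≡ -2 (mod 2).
    Reduce coefficients mod 2: 1·t ≡ 0 (mod 2).
    So t ≡ 0 (mod 2).
    Then x = 14 + 20·0 = 14, valid modulo lcm(20, 8) = 40: x ≡ 14 (mod 40).
Verify: 14 mod 10 = 4, 14 mod 20 = 14, 14 mod 8 = 6.

x ≡ 14 (mod 40).


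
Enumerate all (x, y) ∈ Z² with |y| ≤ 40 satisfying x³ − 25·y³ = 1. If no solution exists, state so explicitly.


The equation is x³ - 25y³ = 1. For fixed y, x³ = 25·y³ + 1, so a solution requires the RHS to be a perfect cube.
Strategy: iterate y from -40 to 40, compute RHS = 25·y³ + 1, and check whether it is a (positive or negative) perfect cube.
Check small values of y:
  y = 0: RHS = 1 = (1)³ ⇒ x = 1 works.
  y = 1: RHS = 26 is not a perfect cube.
  y = -1: RHS = -24 is not a perfect cube.
  y = 2: RHS = 201 is not a perfect cube.
  y = -2: RHS = -199 is not a perfect cube.
  y = 3: RHS = 676 is not a perfect cube.
  y = -3: RHS = -674 is not a perfect cube.
Continuing the search up to |y| = 40 finds no further solutions beyond those listed.
Collected solutions: (1, 0).

Solutions (with |y| ≤ 40): (1, 0).


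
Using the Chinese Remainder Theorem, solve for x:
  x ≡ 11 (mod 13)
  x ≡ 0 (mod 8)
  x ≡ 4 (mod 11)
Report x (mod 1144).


Moduli 13, 8, 11 are pairwise coprime; by CRT there is a unique solution modulo M = 13 · 8 · 11 = 1144.
Solve pairwise, accumulating the modulus:
  Start with x ≡ 11 (mod 13).
  Combine with x ≡ 0 (mod 8): since gcd(13, 8) = 1, we get a unique residue mod 104.
    Write x = 11 + 13·t and substitute into x ≡ 0 (mod 8): 13·t ≡ 0 − 11 = -11 (mod 8).
    Reduce coefficients mod 8: 5·t ≡ 5 (mod 8).
    The inverse of 5 mod 8 is 5 (since 5·5 = 25 = 3·8 + 1), so t ≡ 5·5 = 25 ≡ 1 (mod 8).
    Then x = 11 + 13·1 = 24, valid modulo lcm(13, 8) = 104: x ≡ 24 (mod 104).
  Combine with x ≡ 4 (mod 11): since gcd(104, 11) = 1, we get a unique residue mod 1144.
    Write x = 24 + 104·t and substitute into x ≡ 4 (mod 11): 104·t ≡ 4 − 24 = -20 (mod 11).
    Reduce coefficients mod 11: 5·t ≡ 2 (mod 11).
    The inverse of 5 mod 11 is 9 (since 5·9 = 45 = 4·11 + 1), so t ≡ 9·2 = 18 ≡ 7 (mod 11).
    Then x = 24 + 104·7 = 752, valid modulo lcm(104, 11) = 1144: x ≡ 752 (mod 1144).
Verify: 752 mod 13 = 11 ✓, 752 mod 8 = 0 ✓, 752 mod 11 = 4 ✓.

x ≡ 752 (mod 1144).


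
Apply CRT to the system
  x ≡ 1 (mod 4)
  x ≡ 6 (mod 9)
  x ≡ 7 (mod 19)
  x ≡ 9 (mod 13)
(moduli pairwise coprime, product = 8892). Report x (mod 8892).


Product of moduli M = 4 · 9 · 19 · 13 = 8892.
Merge one congruence at a time:
  Start: x ≡ 1 (mod 4).
  Combine with x ≡ 6 (mod 9); new modulus lcm = 36.
    Write x = 1 + 4·t and substitute into x ≡ 6 (mod 9): 4·t ≡ 6 − 1 = 5 (mod 9).
    The inverse of 4 mod 9 is 7 (since 4·7 = 28 = 3·9 + 1), so t ≡ 7·5 = 35 ≡ 8 (mod 9).
    Then x = 1 + 4·8 = 33, valid modulo lcm(4, 9) = 36: x ≡ 33 (mod 36).
  Combine with x ≡ 7 (mod 19); new modulus lcm = 684.
    Write x = 33 + 36·t and substitute into x ≡ 7 (mod 19): 36·t ≡ 7 − 33 = -26 (mod 19).
    Reduce coefficients mod 19: 17·t ≡ 12 (mod 19).
    The inverse of 17 mod 19 is 9 (since 17·9 = 153 = 8·19 + 1), so t ≡ 9·12 = 108 ≡ 13 (mod 19).
    Then x = 33 + 36·13 = 501, valid modulo lcm(36, 19) = 684: x ≡ 501 (mod 684).
  Combine with x ≡ 9 (mod 13); new modulus lcm = 8892.
    Write x = 501 + 684·t and substitute into x ≡ 9 (mod 13): 684·t ≡ 9 − 501 = -492 (mod 13).
    Reduce coefficients mod 13: 8·t ≡ 2 (mod 13).
    The inverse of 8 mod 13 is 5 (since 8·5 = 40 = 3·13 + 1), so t ≡ 5·2 = 10 ≡ 10 (mod 13).
    Then x = 501 + 684·10 = 7341, valid modulo lcm(684, 13) = 8892: x ≡ 7341 (mod 8892).
Verify against each original: 7341 mod 4 = 1, 7341 mod 9 = 6, 7341 mod 19 = 7, 7341 mod 13 = 9.

x ≡ 7341 (mod 8892).


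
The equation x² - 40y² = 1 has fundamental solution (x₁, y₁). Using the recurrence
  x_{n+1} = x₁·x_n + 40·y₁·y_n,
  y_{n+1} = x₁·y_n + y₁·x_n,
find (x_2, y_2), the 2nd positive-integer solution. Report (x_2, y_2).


Step 1: Find the fundamental solution (x₁, y₁) of x² - 40y² = 1.
  Expand √40 as a continued fraction. a₀ = ⌊√40⌋ = 6; iterate m_{k+1} = d_k·a_k − m_k, d_{k+1} = (40 − m_{k+1}²)/d_k, a_{k+1} = ⌊(a₀ + m_{k+1})/d_{k+1}⌋ (starting m₀ = 0, d₀ = 1), with convergents p_k = a_k·p_{k-1} + p_{k-2}, q_k = a_k·q_{k-1} + q_{k-2} (p₋₁ = 1, q₋₁ = 0):
  k = 0: a₀ = 6; p₀/q₀ = 6/1; p₀² − 40·q₀² = 36 − 40 = -4.
  k = 1: m = 6, d = 4, a = ⌊(6 + 6)/4⌋ = 3; p/q = (3·6 + 1)/(3·1 + 0) = 19/3; p² − 40·q² = 361 − 360 = 1.
  The first convergent with p² − 40·q² = 1 gives the fundamental solution (x₁, y₁) = (19, 3).
Step 2: Apply the recurrence (x_{n+1}, y_{n+1}) = (x₁x_n + 40y₁y_n, x₁y_n + y₁x_n) repeatedly.
  From (x_1, y_1) = (19, 3): x_2 = 19·19 + 40·3·3 = 721; y_2 = 19·3 + 3·19 = 114.
Step 3: Verify x_2² - 40·y_2² = 519841 - 519840 = 1 (should be 1). ✓

(x_1, y_1) = (19, 3); (x_2, y_2) = (721, 114).


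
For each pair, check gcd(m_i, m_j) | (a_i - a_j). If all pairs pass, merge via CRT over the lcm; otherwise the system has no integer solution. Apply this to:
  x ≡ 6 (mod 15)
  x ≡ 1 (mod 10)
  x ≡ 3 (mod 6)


Moduli 15, 10, 6 are not pairwise coprime, so CRT works modulo lcm(m_i) when all pairwise compatibility conditions hold.
Pairwise compatibility: gcd(m_i, m_j) must divide a_i - a_j for every pair.
Merge one congruence at a time:
  Start: x ≡ 6 (mod 15).
  Combine with x ≡ 1 (mod 10): gcd(15, 10) = 5; 1 - 6 = -5, which IS divisible by 5, so compatible.
    Write x = 6 + 15·t and substitute into x ≡ 1 (mod 10): 15·t ≡ 1 − 6 = -5 (mod 10).
    Divide the congruence (and modulus) by g = 5: 3·t ≡ -1 (mod 2).
    Reduce coefficients mod 2: 1·t ≡ 1 (mod 2).
    So t ≡ 1 (mod 2).
    Then x = 6 + 15·1 = 21, valid modulo lcm(15, 10) = 30: x ≡ 21 (mod 30).
  Combine with x ≡ 3 (mod 6): gcd(30, 6) = 6; 3 - 21 = -18, which IS divisible by 6, so compatible.
    Write x = 21 + 30·t and substitute into x ≡ 3 (mod 6): 30·t ≡ 3 − 21 = -18 (mod 6).
    Divide the congruence (and modulus) by g = 6: 5·t ≡ -3 (mod 1).
    Modulo 1 every t works; take t = 0.
    Then x = 21 + 30·0 = 21, valid modulo lcm(30, 6) = 30: x ≡ 21 (mod 30).
Verify: 21 mod 15 = 6, 21 mod 10 = 1, 21 mod 6 = 3.

x ≡ 21 (mod 30).


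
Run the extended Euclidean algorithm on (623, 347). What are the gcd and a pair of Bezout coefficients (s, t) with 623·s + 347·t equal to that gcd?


Euclidean algorithm on (623, 347) — divide until remainder is 0:
  623 = 1 · 347 + 276
  347 = 1 · 276 + 71
  276 = 3 · 71 + 63
  71 = 1 · 63 + 8
  63 = 7 · 8 + 7
  8 = 1 · 7 + 1
  7 = 7 · 1 + 0
gcd(623, 347) = 1.
Track Bezout coefficients alongside the remainders: start with r₀ = 623 = a·1 + b·0 (s = 1, t = 0) and r₁ = 347 = a·0 + b·1 (s = 0, t = 1); each new remainder r_{k+1} = r_{k-1} − q_k·r_k inherits s_{k+1} = s_{k-1} − q_k·s_k, t_{k+1} = t_{k-1} − q_k·t_k, so r_k = a·s_k + b·t_k at every step:
  q = 1: r = 276, s = 1 − 1·0 = 1, t = 0 − 1·1 = -1  (check: 623·1 + 347·(-1) = 276)
  q = 1: r = 71, s = 0 − 1·1 = -1, t = 1 − 1·(-1) = 2  (check: 623·(-1) + 347·2 = 71)
  q = 3: r = 63, s = 1 − 3·(-1) = 4, t = -1 − 3·2 = -7  (check: 623·4 + 347·(-7) = 63)
  q = 1: r = 8, s = -1 − 1·4 = -5, t = 2 − 1·(-7) = 9  (check: 623·(-5) + 347·9 = 8)
  q = 7: r = 7, s = 4 − 7·(-5) = 39, t = -7 − 7·9 = -70  (check: 623·39 + 347·(-70) = 7)
  q = 1: r = 1, s = -5 − 1·39 = -44, t = 9 − 1·(-70) = 79  (check: 623·(-44) + 347·79 = 1)
The row with r = 1 (the gcd) gives the Bezout coefficients s = -44, t = 79.
Result: 623 · (-44) + 347 · (79) = 1.

gcd(623, 347) = 1; s = -44, t = 79 (check: 623·(-44) + 347·79 = 1).


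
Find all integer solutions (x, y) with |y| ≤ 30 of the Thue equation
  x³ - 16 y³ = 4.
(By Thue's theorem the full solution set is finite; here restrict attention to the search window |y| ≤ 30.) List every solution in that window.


The equation is x³ - 16y³ = 4. For fixed y, x³ = 16·y³ + 4, so a solution requires the RHS to be a perfect cube.
Strategy: iterate y from -30 to 30, compute RHS = 16·y³ + 4, and check whether it is a (positive or negative) perfect cube.
Check small values of y:
  y = 0: RHS = 4 is not a perfect cube.
  y = 1: RHS = 20 is not a perfect cube.
  y = -1: RHS = -12 is not a perfect cube.
  y = 2: RHS = 132 is not a perfect cube.
  y = -2: RHS = -124 is not a perfect cube.
  y = 3: RHS = 436 is not a perfect cube.
  y = -3: RHS = -428 is not a perfect cube.
Continuing the search up to |y| = 30 finds no solutions either.
No (x, y) in the scanned range satisfies the equation.

No integer solutions with |y| ≤ 30.


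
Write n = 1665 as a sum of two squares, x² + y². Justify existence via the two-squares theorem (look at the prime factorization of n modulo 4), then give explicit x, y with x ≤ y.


Step 1: Factor n = 1665 = 3^2 · 5 · 37.
Step 2: Check the mod-4 condition on each prime factor: 3 ≡ 3 (mod 4), exponent 2 (must be even); 5 ≡ 1 (mod 4), exponent 1; 37 ≡ 1 (mod 4), exponent 1.
All primes ≡ 3 (mod 4) appear to even exponent (or don't appear), so by the two-squares theorem n IS expressible as a sum of two squares.
Step 3: Build a representation. Group n = k² · m with k = 3 and m = 5 · 37 = 185 (a product of primes ≡ 1 (mod 4)); a representation of m scales to one of n via (k·x)² + (k·y)² = k²(x² + y²). Each prime p ≡ 1 (mod 4) is itself a sum of two squares; find a² by testing p − a² for a perfect square:
  5: 5 − 1² = 4 = 2² ⇒ 5 = 1² + 2².
  37: 37 − 1² = 36 = 6² ⇒ 37 = 1² + 6².
  Combine using the Brahmagupta–Fibonacci identity (a² + b²)(c² + d²) = (ac − bd)² + (ad + bc)² = (ac + bd)² + (ad − bc)²:
  5 · 37 = 185: from (1² + 2²)(1² + 6²), take (1·1 − 2·6, 1·6 + 2·1) = (1 − 12, 6 + 2) = (-11, 8); dropping signs (only squares matter) gives (11, 8); check 11² + 8² = 121 + 64 = 185 ✓.
  Scale by k = 3: (3·11, 3·8) = (33, 24).
Step 4: Order so x ≤ y and verify: 24² + 33² = 576 + 1089 = 1665 = n. ✓

n = 1665 = 24² + 33² (one valid representation with x ≤ y).


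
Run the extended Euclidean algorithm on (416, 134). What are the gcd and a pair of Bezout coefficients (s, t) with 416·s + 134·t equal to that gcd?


Euclidean algorithm on (416, 134) — divide until remainder is 0:
  416 = 3 · 134 + 14
  134 = 9 · 14 + 8
  14 = 1 · 8 + 6
  8 = 1 · 6 + 2
  6 = 3 · 2 + 0
gcd(416, 134) = 2.
Track Bezout coefficients alongside the remainders: start with r₀ = 416 = a·1 + b·0 (s = 1, t = 0) and r₁ = 134 = a·0 + b·1 (s = 0, t = 1); each new remainder r_{k+1} = r_{k-1} − q_k·r_k inherits s_{k+1} = s_{k-1} − q_k·s_k, t_{k+1} = t_{k-1} − q_k·t_k, so r_k = a·s_k + b·t_k at every step:
  q = 3: r = 14, s = 1 − 3·0 = 1, t = 0 − 3·1 = -3  (check: 416·1 + 134·(-3) = 14)
  q = 9: r = 8, s = 0 − 9·1 = -9, t = 1 − 9·(-3) = 28  (check: 416·(-9) + 134·28 = 8)
  q = 1: r = 6, s = 1 − 1·(-9) = 10, t = -3 − 1·28 = -31  (check: 416·10 + 134·(-31) = 6)
  q = 1: r = 2, s = -9 − 1·10 = -19, t = 28 − 1·(-31) = 59  (check: 416·(-19) + 134·59 = 2)
The row with r = 2 (the gcd) gives the Bezout coefficients s = -19, t = 59.
Result: 416 · (-19) + 134 · (59) = 2.

gcd(416, 134) = 2; s = -19, t = 59 (check: 416·(-19) + 134·59 = 2).


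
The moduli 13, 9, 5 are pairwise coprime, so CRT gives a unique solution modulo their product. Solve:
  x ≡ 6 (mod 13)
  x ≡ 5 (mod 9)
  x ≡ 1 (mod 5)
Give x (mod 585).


Moduli 13, 9, 5 are pairwise coprime; by CRT there is a unique solution modulo M = 13 · 9 · 5 = 585.
Solve pairwise, accumulating the modulus:
  Start with x ≡ 6 (mod 13).
  Combine with x ≡ 5 (mod 9): since gcd(13, 9) = 1, we get a unique residue mod 117.
    Write x = 6 + 13·t and substitute into x ≡ 5 (mod 9): 13·t ≡ 5 − 6 = -1 (mod 9).
    Reduce coefficients mod 9: 4·t ≡ 8 (mod 9).
    The inverse of 4 mod 9 is 7 (since 4·7 = 28 = 3·9 + 1), so t ≡ 7·8 = 56 ≡ 2 (mod 9).
    Then x = 6 + 13·2 = 32, valid modulo lcm(13, 9) = 117: x ≡ 32 (mod 117).
  Combine with x ≡ 1 (mod 5): since gcd(117, 5) = 1, we get a unique residue mod 585.
    Write x = 32 + 117·t and substitute into x ≡ 1 (mod 5): 117·t ≡ 1 − 32 = -31 (mod 5).
    Reduce coefficients mod 5: 2·t ≡ 4 (mod 5).
    The inverse of 2 mod 5 is 3 (since 2·3 = 6 = 1·5 + 1), so t ≡ 3·4 = 12 ≡ 2 (mod 5).
    Then x = 32 + 117·2 = 266, valid modulo lcm(117, 5) = 585: x ≡ 266 (mod 585).
Verify: 266 mod 13 = 6 ✓, 266 mod 9 = 5 ✓, 266 mod 5 = 1 ✓.

x ≡ 266 (mod 585).


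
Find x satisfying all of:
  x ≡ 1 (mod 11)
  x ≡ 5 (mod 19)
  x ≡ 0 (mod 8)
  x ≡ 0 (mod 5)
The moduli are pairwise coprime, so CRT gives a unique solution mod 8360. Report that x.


Product of moduli M = 11 · 19 · 8 · 5 = 8360.
Merge one congruence at a time:
  Start: x ≡ 1 (mod 11).
  Combine with x ≡ 5 (mod 19); new modulus lcm = 209.
    Write x = 1 + 11·t and substitute into x ≡ 5 (mod 19): 11·t ≡ 5 − 1 = 4 (mod 19).
    The inverse of 11 mod 19 is 7 (since 11·7 = 77 = 4·19 + 1), so t ≡ 7·4 = 28 ≡ 9 (mod 19).
    Then x = 1 + 11·9 = 100, valid modulo lcm(11, 19) = 209: x ≡ 100 (mod 209).
  Combine with x ≡ 0 (mod 8); new modulus lcm = 1672.
    Write x = 100 + 209·t and substitute into x ≡ 0 (mod 8): 209·t ≡ 0 − 100 = -100 (mod 8).
    Reduce coefficients mod 8: 1·t ≡ 4 (mod 8).
    So t ≡ 4 (mod 8).
    Then x = 100 + 209·4 = 936, valid modulo lcm(209, 8) = 1672: x ≡ 936 (mod 1672).
  Combine with x ≡ 0 (mod 5); new modulus lcm = 8360.
    Write x = 936 + 1672·t and substitute into x ≡ 0 (mod 5): 1672·t ≡ 0 − 936 = -936 (mod 5).
    Reduce coefficients mod 5: 2·t ≡ 4 (mod 5).
    The inverse of 2 mod 5 is 3 (since 2·3 = 6 = 1·5 + 1), so t ≡ 3·4 = 12 ≡ 2 (mod 5).
    Then x = 936 + 1672·2 = 4280, valid modulo lcm(1672, 5) = 8360: x ≡ 4280 (mod 8360).
Verify against each original: 4280 mod 11 = 1, 4280 mod 19 = 5, 4280 mod 8 = 0, 4280 mod 5 = 0.

x ≡ 4280 (mod 8360).


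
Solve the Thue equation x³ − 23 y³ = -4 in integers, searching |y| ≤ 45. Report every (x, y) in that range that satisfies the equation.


The equation is x³ - 23y³ = -4. For fixed y, x³ = 23·y³ − 4, so a solution requires the RHS to be a perfect cube.
Strategy: iterate y from -45 to 45, compute RHS = 23·y³ − 4, and check whether it is a (positive or negative) perfect cube.
Check small values of y:
  y = 0: RHS = -4 is not a perfect cube.
  y = 1: RHS = 19 is not a perfect cube.
  y = -1: RHS = -27 = (-3)³ ⇒ x = -3 works.
  y = 2: RHS = 180 is not a perfect cube.
  y = -2: RHS = -188 is not a perfect cube.
  y = 3: RHS = 617 is not a perfect cube.
  y = -3: RHS = -625 is not a perfect cube.
Continuing the search up to |y| = 45 finds no further solutions beyond those listed.
Collected solutions: (-3, -1).

Solutions (with |y| ≤ 45): (-3, -1).


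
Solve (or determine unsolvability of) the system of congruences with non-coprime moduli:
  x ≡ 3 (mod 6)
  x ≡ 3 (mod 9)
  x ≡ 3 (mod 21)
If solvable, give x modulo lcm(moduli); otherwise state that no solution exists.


Moduli 6, 9, 21 are not pairwise coprime, so CRT works modulo lcm(m_i) when all pairwise compatibility conditions hold.
Pairwise compatibility: gcd(m_i, m_j) must divide a_i - a_j for every pair.
Merge one congruence at a time:
  Start: x ≡ 3 (mod 6).
  Combine with x ≡ 3 (mod 9): gcd(6, 9) = 3; 3 - 3 = 0, which IS divisible by 3, so compatible.
    Write x = 3 + 6·t and substitute into x ≡ 3 (mod 9): 6·t ≡ 3 − 3 = 0 (mod 9).
    Divide the congruence (and modulus) by g = 3: 2·t ≡ 0 (mod 3).
    The inverse of 2 mod 3 is 2 (since 2·2 = 4 = 1·3 + 1), so t ≡ 2·0 = 0 ≡ 0 (mod 3).
    Then x = 3 + 6·0 = 3, valid modulo lcm(6, 9) = 18: x ≡ 3 (mod 18).
  Combine with x ≡ 3 (mod 21): gcd(18, 21) = 3; 3 - 3 = 0, which IS divisible by 3, so compatible.
    Write x = 3 + 18·t and substitute into x ≡ 3 (mod 21): 18·t ≡ 3 − 3 = 0 (mod 21).
    Divide the congruence (and modulus) by g = 3: 6·t ≡ 0 (mod 7).
    The inverse of 6 mod 7 is 6 (since 6·6 = 36 = 5·7 + 1), so t ≡ 6·0 = 0 ≡ 0 (mod 7).
    Then x = 3 + 18·0 = 3, valid modulo lcm(18, 21) = 126: x ≡ 3 (mod 126).
Verify: 3 mod 6 = 3, 3 mod 9 = 3, 3 mod 21 = 3.

x ≡ 3 (mod 126).


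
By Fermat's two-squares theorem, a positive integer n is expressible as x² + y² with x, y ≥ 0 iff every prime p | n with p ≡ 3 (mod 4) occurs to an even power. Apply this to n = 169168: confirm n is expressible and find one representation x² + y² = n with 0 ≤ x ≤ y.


Step 1: Factor n = 169168 = 2^4 · 97 · 109.
Step 2: Check the mod-4 condition on each prime factor: 2 = 2 (special); 97 ≡ 1 (mod 4), exponent 1; 109 ≡ 1 (mod 4), exponent 1.
All primes ≡ 3 (mod 4) appear to even exponent (or don't appear), so by the two-squares theorem n IS expressible as a sum of two squares.
Step 3: Build a representation. Group n = k² · m with k = 4 and m = 97 · 109 = 10573 (a product of primes ≡ 1 (mod 4)); a representation of m scales to one of n via (k·x)² + (k·y)² = k²(x² + y²). Each prime p ≡ 1 (mod 4) is itself a sum of two squares; find a² by testing p − a² for a perfect square:
  97: 97 − 1² = 96, 97 − 2² = 93, 97 − 3² = 88, 97 − 4² = 81 = 9² ⇒ 97 = 4² + 9².
  109: 109 − 1² = 108, 109 − 2² = 105, 109 − 3² = 100 = 10² ⇒ 109 = 3² + 10².
  Combine using the Brahmagupta–Fibonacci identity (a² + b²)(c² + d²) = (ac − bd)² + (ad + bc)² = (ac + bd)² + (ad − bc)²:
  97 · 109 = 10573: from (4² + 9²)(3² + 10²), take (4·3 − 9·10, 4·10 + 9·3) = (12 − 90, 40 + 27) = (-78, 67); dropping signs (only squares matter) gives (78, 67); check 78² + 67² = 6084 + 4489 = 10573 ✓.
  Scale by k = 4: (4·78, 4·67) = (312, 268).
Step 4: Order so x ≤ y and verify: 268² + 312² = 71824 + 97344 = 169168 = n. ✓

n = 169168 = 268² + 312² (one valid representation with x ≤ y).
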